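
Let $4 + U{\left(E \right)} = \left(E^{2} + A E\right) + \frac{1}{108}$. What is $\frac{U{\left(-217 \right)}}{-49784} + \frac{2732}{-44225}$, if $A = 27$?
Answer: $- \frac{211596855929}{237783319200} \approx -0.88987$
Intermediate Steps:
$U{\left(E \right)} = - \frac{431}{108} + E^{2} + 27 E$ ($U{\left(E \right)} = -4 + \left(\left(E^{2} + 27 E\right) + \frac{1}{108}\right) = -4 + \left(\frac{1}{108} + E^{2} + 27 E\right) = - \frac{431}{108} + E^{2} + 27 E$)
$\frac{U{\left(-217 \right)}}{-49784} + \frac{2732}{-44225} = \frac{- \frac{431}{108} + \left(-217\right)^{2} + 27 \left(-217\right)}{-49784} + \frac{2732}{-44225} = \left(- \frac{431}{108} + 47089 - 5859\right) \left(- \frac{1}{49784}\right) + 2732 \left(- \frac{1}{44225}\right) = \frac{4452409}{108} \left(- \frac{1}{49784}\right) - \frac{2732}{44225} = - \frac{4452409}{5376672} - \frac{2732}{44225} = - \frac{211596855929}{237783319200}$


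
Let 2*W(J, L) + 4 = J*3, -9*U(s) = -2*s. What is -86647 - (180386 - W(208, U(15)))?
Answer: -266723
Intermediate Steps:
U(s) = 2*s/9 (U(s) = -(-2)*s/9 = 2*s/9)
W(J, L) = -2 + 3*J/2 (W(J, L) = -2 + (J*3)/2 = -2 + (3*J)/2 = -2 + 3*J/2)
-86647 - (180386 - W(208, U(15))) = -86647 - (180386 - (-2 + (3/2)*208)) = -86647 - (180386 - (-2 + 312)) = -86647 - (180386 - 1*310) = -86647 - (180386 - 310) = -86647 - 1*180076 = -86647 - 180076 = -266723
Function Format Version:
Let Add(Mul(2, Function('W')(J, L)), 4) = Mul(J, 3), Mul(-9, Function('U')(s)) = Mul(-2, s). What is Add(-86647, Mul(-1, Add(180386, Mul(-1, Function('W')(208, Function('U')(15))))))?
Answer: -266723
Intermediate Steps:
Function('U')(s) = Mul(Rational(2, 9), s) (Function('U')(s) = Mul(Rational(-1, 9), Mul(-2, s)) = Mul(Rational(2, 9), s))
Function('W')(J, L) = Add(-2, Mul(Rational(3, 2), J)) (Function('W')(J, L) = Add(-2, Mul(Rational(1, 2), Mul(J, 3))) = Add(-2, Mul(Rational(1, 2), Mul(3, J))) = Add(-2, Mul(Rational(3, 2), J)))
Add(-86647, Mul(-1, Add(180386, Mul(-1, Function('W')(208, Function('U')(15)))))) = Add(-86647, Mul(-1, Add(180386, Mul(-1, Add(-2, Mul(Rational(3, 2), 208)))))) = Add(-86647, Mul(-1, Add(180386, Mul(-1, Add(-2, 312))))) = Add(-86647, Mul(-1, Add(180386, Mul(-1, 310)))) = Add(-86647, Mul(-1, Add(180386, -310))) = Add(-86647, Mul(-1, 180076)) = Add(-86647, -180076) = -266723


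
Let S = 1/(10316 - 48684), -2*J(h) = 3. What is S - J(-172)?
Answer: 57551/38368 ≈ 1.5000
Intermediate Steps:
J(h) = -3/2 (J(h) = -½*3 = -3/2)
S = -1/38368 (S = 1/(-38368) = -1/38368 ≈ -2.6063e-5)
S - J(-172) = -1/38368 - 1*(-3/2) = -1/38368 + 3/2 = 57551/38368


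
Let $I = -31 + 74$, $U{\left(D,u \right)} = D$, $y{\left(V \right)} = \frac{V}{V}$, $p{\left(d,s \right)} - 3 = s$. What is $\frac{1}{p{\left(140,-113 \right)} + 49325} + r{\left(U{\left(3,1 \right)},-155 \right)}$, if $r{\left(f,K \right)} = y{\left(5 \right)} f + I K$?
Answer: $- \frac{327870329}{49215} \approx -6662.0$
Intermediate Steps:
$p{\left(d,s \right)} = 3 + s$
$y{\left(V \right)} = 1$
$I = 43$
$r{\left(f,K \right)} = f + 43 K$ ($r{\left(f,K \right)} = 1 f + 43 K = f + 43 K$)
$\frac{1}{p{\left(140,-113 \right)} + 49325} + r{\left(U{\left(3,1 \right)},-155 \right)} = \frac{1}{\left(3 - 113\right) + 49325} + \left(3 + 43 \left(-155\right)\right) = \frac{1}{-110 + 49325} + \left(3 - 6665\right) = \frac{1}{49215} - 6662 = - \frac{327870329}{49215}$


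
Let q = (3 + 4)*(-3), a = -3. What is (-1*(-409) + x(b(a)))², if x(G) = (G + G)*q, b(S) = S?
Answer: 286225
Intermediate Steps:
q = -21 (q = 7*(-3) = -21)
x(G) = -42*G (x(G) = (G + G)*(-21) = (2*G)*(-21) = -42*G)
(-1*(-409) + x(b(a)))² = (-1*(-409) - 42*(-3))² = (409 + 126)² = 535² = 286225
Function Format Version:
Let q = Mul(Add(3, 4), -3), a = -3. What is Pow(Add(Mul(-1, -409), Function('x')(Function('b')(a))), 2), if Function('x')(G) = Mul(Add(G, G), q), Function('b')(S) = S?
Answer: 286225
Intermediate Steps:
q = -21 (q = Mul(7, -3) = -21)
Function('x')(G) = Mul(-42, G) (Function('x')(G) = Mul(Add(G, G), -21) = Mul(Mul(2, G), -21) = Mul(-42, G))
Pow(Add(Mul(-1, -409), Function('x')(Function('b')(a))), 2) = Pow(Add(Mul(-1, -409), Mul(-42, -3)), 2) = Pow(Add(409, 126), 2) = Pow(535, 2) = 286225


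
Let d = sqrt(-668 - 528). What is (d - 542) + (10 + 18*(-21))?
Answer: -910 + 2*I*sqrt(299) ≈ -910.0 + 34.583*I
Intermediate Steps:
d = 2*I*sqrt(299) (d = sqrt(-1196) = 2*I*sqrt(299) ≈ 34.583*I)
(d - 542) + (10 + 18*(-21)) = (2*I*sqrt(299) - 542) + (10 + 18*(-21)) = (-542 + 2*I*sqrt(299)) + (10 - 378) = (-542 + 2*I*sqrt(299)) - 368 = -910 + 2*I*sqrt(299)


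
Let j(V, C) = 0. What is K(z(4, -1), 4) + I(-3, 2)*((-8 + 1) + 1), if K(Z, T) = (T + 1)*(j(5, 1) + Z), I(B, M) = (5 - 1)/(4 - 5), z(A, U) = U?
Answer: 19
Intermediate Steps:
I(B, M) = -4 (I(B, M) = 4/(-1) = 4*(-1) = -4)
K(Z, T) = Z*(1 + T) (K(Z, T) = (T + 1)*(0 + Z) = (1 + T)*Z = Z*(1 + T))
K(z(4, -1), 4) + I(-3, 2)*((-8 + 1) + 1) = -(1 + 4) - 4*((-8 + 1) + 1) = -1*5 - 4*(-7 + 1) = -5 - 4*(-6) = -5 + 24 = 19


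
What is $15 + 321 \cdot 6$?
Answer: $1941$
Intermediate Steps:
$15 + 321 \cdot 6 = 15 + 1926 = 1941$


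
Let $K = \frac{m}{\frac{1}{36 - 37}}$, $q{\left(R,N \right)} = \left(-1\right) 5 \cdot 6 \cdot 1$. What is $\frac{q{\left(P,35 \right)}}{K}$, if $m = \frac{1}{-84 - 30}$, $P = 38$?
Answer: $-3420$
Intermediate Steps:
$m = - \frac{1}{114}$ ($m = \frac{1}{-114} = - \frac{1}{114} \approx -0.0087719$)
$q{\left(R,N \right)} = -30$ ($q{\left(R,N \right)} = \left(-5\right) 6 \cdot 1 = \left(-30\right) 1 = -30$)
$K = \frac{1}{114}$ ($K = - \frac{1}{114 \frac{1}{36 - 37}} = - \frac{1}{114 \frac{1}{-1}} = - \frac{1}{114 \left(-1\right)} = \left(- \frac{1}{114}\right) \left(-1\right) = \frac{1}{114} \approx 0.0087719$)
$\frac{q{\left(P,35 \right)}}{K} = - 30 \frac{1}{\frac{1}{114}} = \left(-30\right) 114 = -3420$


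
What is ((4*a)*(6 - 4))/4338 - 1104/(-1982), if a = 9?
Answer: 136996/238831 ≈ 0.57361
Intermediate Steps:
((4*a)*(6 - 4))/4338 - 1104/(-1982) = ((4*9)*(6 - 4))/4338 - 1104/(-1982) = (36*2)*(1/4338) - 1104*(-1/1982) = 72*(1/4338) + 552/991 = 4/241 + 552/991 = 136996/238831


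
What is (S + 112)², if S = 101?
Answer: 45369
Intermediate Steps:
(S + 112)² = (101 + 112)² = 213² = 45369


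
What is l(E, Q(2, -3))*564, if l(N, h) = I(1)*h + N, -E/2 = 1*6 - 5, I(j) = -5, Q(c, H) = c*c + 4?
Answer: -23688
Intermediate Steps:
Q(c, H) = 4 + c² (Q(c, H) = c² + 4 = 4 + c²)
E = -2 (E = -2*(1*6 - 5) = -2*(6 - 5) = -2*1 = -2)
l(N, h) = N - 5*h (l(N, h) = -5*h + N = N - 5*h)
l(E, Q(2, -3))*564 = (-2 - 5*(4 + 2²))*564 = (-2 - 5*(4 + 4))*564 = (-2 - 5*8)*564 = (-2 - 40)*564 = -42*564 = -23688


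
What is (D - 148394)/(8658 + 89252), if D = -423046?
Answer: -57144/9791 ≈ -5.8364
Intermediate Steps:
(D - 148394)/(8658 + 89252) = (-423046 - 148394)/(8658 + 89252) = -571440/97910 = -571440*1/97910 = -57144/9791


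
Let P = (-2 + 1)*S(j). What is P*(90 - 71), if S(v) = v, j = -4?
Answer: 76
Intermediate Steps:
P = 4 (P = (-2 + 1)*(-4) = -1*(-4) = 4)
P*(90 - 71) = 4*(90 - 71) = 4*19 = 76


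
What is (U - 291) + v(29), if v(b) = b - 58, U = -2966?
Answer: -3286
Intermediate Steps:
v(b) = -58 + b
(U - 291) + v(29) = (-2966 - 291) + (-58 + 29) = -3257 - 29 = -3286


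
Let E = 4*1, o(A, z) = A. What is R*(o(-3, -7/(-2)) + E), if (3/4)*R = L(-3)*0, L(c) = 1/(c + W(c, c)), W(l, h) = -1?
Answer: 0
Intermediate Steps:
L(c) = 1/(-1 + c) (L(c) = 1/(c - 1) = 1/(-1 + c))
R = 0 (R = 4*(0/(-1 - 3))/3 = 4*(0/(-4))/3 = 4*(-1/4*0)/3 = (4/3)*0 = 0)
E = 4
R*(o(-3, -7/(-2)) + E) = 0*(-3 + 4) = 0*1 = 0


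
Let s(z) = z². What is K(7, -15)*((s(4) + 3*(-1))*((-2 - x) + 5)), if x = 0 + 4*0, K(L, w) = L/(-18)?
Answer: -91/6 ≈ -15.167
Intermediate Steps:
K(L, w) = -L/18 (K(L, w) = L*(-1/18) = -L/18)
x = 0 (x = 0 + 0 = 0)
K(7, -15)*((s(4) + 3*(-1))*((-2 - x) + 5)) = (-1/18*7)*((4² + 3*(-1))*((-2 - 1*0) + 5)) = -7*(16 - 3)*((-2 + 0) + 5)/18 = -91*(-2 + 5)/18 = -91*3/18 = -7/18*39 = -91/6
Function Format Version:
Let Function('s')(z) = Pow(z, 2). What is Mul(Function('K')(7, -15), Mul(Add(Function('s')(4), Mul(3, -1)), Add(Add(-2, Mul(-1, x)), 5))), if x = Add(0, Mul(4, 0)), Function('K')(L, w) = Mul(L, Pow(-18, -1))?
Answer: Rational(-91, 6) ≈ -15.167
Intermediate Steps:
Function('K')(L, w) = Mul(Rational(-1, 18), L) (Function('K')(L, w) = Mul(L, Rational(-1, 18)) = Mul(Rational(-1, 18), L))
x = 0 (x = Add(0, 0) = 0)
Mul(Function('K')(7, -15), Mul(Add(Function('s')(4), Mul(3, -1)), Add(Add(-2, Mul(-1, x)), 5))) = Mul(Mul(Rational(-1, 18), 7), Mul(Add(Pow(4, 2), Mul(3, -1)), Add(Add(-2, Mul(-1, 0)), 5))) = Mul(Rational(-7, 18), Mul(Add(16, -3), Add(Add(-2, 0), 5))) = Mul(Rational(-7, 18), Mul(13, Add(-2, 5))) = Mul(Rational(-7, 18), Mul(13, 3)) = Mul(Rational(-7, 18), 39) = Rational(-91, 6)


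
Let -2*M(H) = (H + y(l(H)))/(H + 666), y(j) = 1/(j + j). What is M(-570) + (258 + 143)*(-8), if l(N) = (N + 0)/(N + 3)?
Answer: -77946423/24320 ≈ -3205.0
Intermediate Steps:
l(N) = N/(3 + N)
y(j) = 1/(2*j)
M(H) = -(H + (3 + H)/(2*H))/(2*(666 + H)) (M(H) = -(H + 1/(2*((H/(3 + H)))))/(2*(H + 666)) = -(H + ((3 + H)/H)/2)/(2*(666 + H)) = -(H + (3 + H)/(2*H))/(2*(666 + H)))
M(-570) + (258 + 143)*(-8) = (1/4)*(-3 - 1*(-570) - 2*(-570)**2)/(-570*(666 - 570)) + (258 + 143)*(-8) = (1/4)*(-1/570)*(-3 + 570 - 2*324900)/96 + 401*(-8) = (1/4)*(-1/570)*(1/96)*(-3 + 570 - 649800) - 3208 = (1/4)*(-1/570)*(1/96)*(-649233) - 3208 = 72137/24320 - 3208 = -77946423/24320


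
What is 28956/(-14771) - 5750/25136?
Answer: -406385633/185641928 ≈ -2.1891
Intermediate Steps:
28956/(-14771) - 5750/25136 = 28956*(-1/14771) - 5750*1/25136 = -28956/14771 - 2875/12568 = -406385633/185641928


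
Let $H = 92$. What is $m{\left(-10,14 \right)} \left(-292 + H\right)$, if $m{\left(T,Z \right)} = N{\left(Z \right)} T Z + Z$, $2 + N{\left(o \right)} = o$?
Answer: $333200$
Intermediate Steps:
$N{\left(o \right)} = -2 + o$
$m{\left(T,Z \right)} = Z + T Z \left(-2 + Z\right)$ ($m{\left(T,Z \right)} = \left(-2 + Z\right) T Z + Z = T \left(-2 + Z\right) Z + Z = T Z \left(-2 + Z\right) + Z = Z + T Z \left(-2 + Z\right)$)
$m{\left(-10,14 \right)} \left(-292 + H\right) = 14 \left(1 - 10 \left(-2 + 14\right)\right) \left(-292 + 92\right) = 14 \left(1 - 120\right) \left(-200\right) = 14 \left(-119\right) \left(-200\right) = \left(-1666\right) \left(-200\right) = 333200$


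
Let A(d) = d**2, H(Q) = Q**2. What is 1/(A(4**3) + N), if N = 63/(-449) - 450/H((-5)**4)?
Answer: 7015625/28735007543 ≈ 0.00024415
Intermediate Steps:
N = -992457/7015625 (N = 63/(-449) - 450/(((-5)**4)**2) = 63*(-1/449) - 450/(625**2) = -63/449 - 450/390625 = -63/449 - 450*1/390625 = -63/449 - 18/15625 = -992457/7015625 ≈ -0.14146)
1/(A(4**3) + N) = 1/((4**3)**2 - 992457/7015625) = 1/(64**2 - 992457/7015625) = 1/(4096 - 992457/7015625) = 1/(28735007543/7015625) = 7015625/28735007543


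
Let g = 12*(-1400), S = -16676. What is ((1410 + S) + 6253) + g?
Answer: -25813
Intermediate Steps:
g = -16800
((1410 + S) + 6253) + g = ((1410 - 16676) + 6253) - 16800 = (-15266 + 6253) - 16800 = -9013 - 16800 = -25813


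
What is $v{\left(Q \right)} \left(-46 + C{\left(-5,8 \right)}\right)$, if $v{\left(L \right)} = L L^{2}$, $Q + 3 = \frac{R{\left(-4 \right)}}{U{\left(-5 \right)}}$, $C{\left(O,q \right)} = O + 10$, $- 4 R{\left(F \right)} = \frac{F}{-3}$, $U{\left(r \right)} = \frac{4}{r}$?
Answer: $\frac{1221431}{1728} \approx 706.85$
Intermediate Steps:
$R{\left(F \right)} = \frac{F}{12}$ ($R{\left(F \right)} = - \frac{F \frac{1}{-3}}{4} = - \frac{F \left(- \frac{1}{3}\right)}{4} = - \frac{\left(- \frac{1}{3}\right) F}{4} = \frac{F}{12}$)
$C{\left(O,q \right)} = 10 + O$
$Q = - \frac{31}{12}$ ($Q = -3 + \frac{\frac{1}{12} \left(-4\right)}{4 \frac{1}{-5}} = -3 - \frac{1}{3 \cdot 4 \left(- \frac{1}{5}\right)} = -3 - \frac{1}{3 \left(- \frac{4}{5}\right)} = -3 - - \frac{5}{12} = -3 + \frac{5}{12} = - \frac{31}{12} \approx -2.5833$)
$v{\left(L \right)} = L^{3}$
$v{\left(Q \right)} \left(-46 + C{\left(-5,8 \right)}\right) = \left(- \frac{31}{12}\right)^{3} \left(-46 + \left(10 - 5\right)\right) = - \frac{29791 \left(-46 + 5\right)}{1728} = \left(- \frac{29791}{1728}\right) \left(-41\right) = \frac{1221431}{1728}$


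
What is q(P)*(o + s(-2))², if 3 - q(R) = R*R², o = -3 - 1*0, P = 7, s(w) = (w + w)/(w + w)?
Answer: -1360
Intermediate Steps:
s(w) = 1 (s(w) = (2*w)/((2*w)) = (2*w)*(1/(2*w)) = 1)
o = -3 (o = -3 + 0 = -3)
q(R) = 3 - R³ (q(R) = 3 - R*R² = 3 - R³)
q(P)*(o + s(-2))² = (3 - 1*7³)*(-3 + 1)² = (3 - 1*343)*(-2)² = (3 - 343)*4 = -340*4 = -1360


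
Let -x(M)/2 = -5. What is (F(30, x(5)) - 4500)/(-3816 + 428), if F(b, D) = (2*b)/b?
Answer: 2249/1694 ≈ 1.3276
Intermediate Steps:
x(M) = 10 (x(M) = -2*(-5) = 10)
F(b, D) = 2
(F(30, x(5)) - 4500)/(-3816 + 428) = (2 - 4500)/(-3816 + 428) = -4498/(-3388) = -4498*(-1/3388) = 2249/1694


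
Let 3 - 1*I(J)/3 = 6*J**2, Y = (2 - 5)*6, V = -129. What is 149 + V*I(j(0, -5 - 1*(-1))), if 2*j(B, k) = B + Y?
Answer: 187070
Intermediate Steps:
Y = -18 (Y = -3*6 = -18)
j(B, k) = -9 + B/2 (j(B, k) = (B - 18)/2 = (-18 + B)/2 = -9 + B/2)
I(J) = 9 - 18*J**2
149 + V*I(j(0, -5 - 1*(-1))) = 149 - 129*(9 - 18*(-9 + (1/2)*0)**2) = 149 - 129*(9 - 18*(-9 + 0)**2) = 149 - 129*(9 - 18*(-9)**2) = 149 - 129*(9 - 18*81) = 149 - 129*(9 - 1458) = 149 - 129*(-1449) = 149 + 186921 = 187070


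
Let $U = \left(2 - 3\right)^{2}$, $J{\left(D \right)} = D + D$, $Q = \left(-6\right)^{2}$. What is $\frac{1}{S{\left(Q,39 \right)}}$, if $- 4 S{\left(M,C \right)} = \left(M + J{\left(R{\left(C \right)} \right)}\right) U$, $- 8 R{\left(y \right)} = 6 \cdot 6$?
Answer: $- \frac{4}{27} \approx -0.14815$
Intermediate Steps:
$R{\left(y \right)} = - \frac{9}{2}$ ($R{\left(y \right)} = - \frac{6 \cdot 6}{8} = \left(- \frac{1}{8}\right) 36 = - \frac{9}{2}$)
$Q = 36$
$J{\left(D \right)} = 2 D$
$U = 1$ ($U = \left(-1\right)^{2} = 1$)
$S{\left(M,C \right)} = \frac{9}{4} - \frac{M}{4}$ ($S{\left(M,C \right)} = - \frac{\left(M + 2 \left(- \frac{9}{2}\right)\right) 1}{4} = - \frac{\left(M - 9\right) 1}{4} = - \frac{\left(-9 + M\right) 1}{4} = - \frac{-9 + M}{4} = \frac{9}{4} - \frac{M}{4}$)
$\frac{1}{S{\left(Q,39 \right)}} = \frac{1}{\frac{9}{4} - 9} = \frac{1}{- \frac{27}{4}} = - \frac{4}{27}$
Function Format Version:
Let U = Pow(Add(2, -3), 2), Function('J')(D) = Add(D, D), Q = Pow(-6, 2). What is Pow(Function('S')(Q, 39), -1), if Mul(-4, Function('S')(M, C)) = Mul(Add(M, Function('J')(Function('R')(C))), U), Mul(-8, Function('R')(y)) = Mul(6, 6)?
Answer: Rational(-4, 27) ≈ -0.14815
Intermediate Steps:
Function('R')(y) = Rational(-9, 2) (Function('R')(y) = Mul(Rational(-1, 8), Mul(6, 6)) = Mul(Rational(-1, 8), 36) = Rational(-9, 2))
Q = 36
Function('J')(D) = Mul(2, D)
U = 1 (U = Pow(-1, 2) = 1)
Function('S')(M, C) = Add(Rational(9, 4), Mul(Rational(-1, 4), M)) (Function('S')(M, C) = Mul(Rational(-1, 4), Mul(Add(M, Mul(2, Rational(-9, 2))), 1)) = Mul(Rational(-1, 4), Mul(Add(M, -9), 1)) = Mul(Rational(-1, 4), Mul(Add(-9, M), 1)) = Mul(Rational(-1, 4), Add(-9, M)) = Add(Rational(9, 4), Mul(Rational(-1, 4), M)))
Pow(Function('S')(Q, 39), -1) = Pow(Add(Rational(9, 4), Mul(Rational(-1, 4), 36)), -1) = Pow(Add(Rational(9, 4), -9), -1) = Pow(Rational(-27, 4), -1) = Rational(-4, 27)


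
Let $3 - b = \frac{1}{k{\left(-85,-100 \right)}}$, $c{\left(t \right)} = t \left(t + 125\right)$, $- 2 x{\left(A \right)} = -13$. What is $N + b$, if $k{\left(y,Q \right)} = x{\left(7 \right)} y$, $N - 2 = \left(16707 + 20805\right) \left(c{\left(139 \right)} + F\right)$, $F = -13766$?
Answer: $\frac{950465932327}{1105} \approx 8.6015 \cdot 10^{8}$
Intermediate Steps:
$x{\left(A \right)} = \frac{13}{2}$ ($x{\left(A \right)} = \left(- \frac{1}{2}\right) \left(-13\right) = \frac{13}{2}$)
$c{\left(t \right)} = t \left(125 + t\right)$
$N = 860150162$ ($N = 2 + \left(16707 + 20805\right) \left(139 \left(125 + 139\right) - 13766\right) = 2 + 37512 \left(139 \cdot 264 - 13766\right) = 2 + 37512 \left(36696 - 13766\right) = 2 + 37512 \cdot 22930 = 2 + 860150160 = 860150162$)
$k{\left(y,Q \right)} = \frac{13 y}{2}$
$b = \frac{3317}{1105}$ ($b = 3 - \frac{1}{\frac{13}{2} \left(-85\right)} = 3 - \frac{1}{- \frac{1105}{2}} = 3 - - \frac{2}{1105} = 3 + \frac{2}{1105} = \frac{3317}{1105} \approx 3.0018$)
$N + b = 860150162 + \frac{3317}{1105} = \frac{950465932327}{1105}$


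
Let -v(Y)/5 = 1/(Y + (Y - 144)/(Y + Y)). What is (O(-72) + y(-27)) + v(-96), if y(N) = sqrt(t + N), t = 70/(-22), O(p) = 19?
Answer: 7221/379 + 2*I*sqrt(913)/11 ≈ 19.053 + 5.4938*I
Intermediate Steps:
t = -35/11 (t = 70*(-1/22) = -35/11 ≈ -3.1818)
y(N) = sqrt(-35/11 + N)
v(Y) = -5/(Y + (-144 + Y)/(2*Y)) (v(Y) = -5/(Y + (Y - 144)/(Y + Y)) = -5/(Y + (-144 + Y)/((2*Y))) = -5/(Y + (-144 + Y)*(1/(2*Y))) = -5/(Y + (-144 + Y)/(2*Y)))
(O(-72) + y(-27)) + v(-96) = (19 + sqrt(-385 + 121*(-27))/11) - 10*(-96)/(-144 - 96 + 2*(-96)**2) = (19 + sqrt(-385 - 3267)/11) - 10*(-96)/(-144 - 96 + 2*9216) = (19 + sqrt(-3652)/11) - 10*(-96)/(-144 - 96 + 18432) = (19 + (2*I*sqrt(913))/11) - 10*(-96)/18192 = (19 + 2*I*sqrt(913)/11) - 10*(-96)*1/18192 = (19 + 2*I*sqrt(913)/11) + 20/379 = 7221/379 + 2*I*sqrt(913)/11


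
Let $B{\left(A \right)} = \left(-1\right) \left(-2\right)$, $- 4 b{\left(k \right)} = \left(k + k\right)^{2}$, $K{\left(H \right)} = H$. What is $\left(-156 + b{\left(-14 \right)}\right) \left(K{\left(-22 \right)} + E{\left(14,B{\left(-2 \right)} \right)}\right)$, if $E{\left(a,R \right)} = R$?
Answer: $7040$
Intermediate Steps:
$b{\left(k \right)} = - k^{2}$ ($b{\left(k \right)} = - \frac{\left(k + k\right)^{2}}{4} = - \frac{\left(2 k\right)^{2}}{4} = - \frac{4 k^{2}}{4} = - k^{2}$)
$B{\left(A \right)} = 2$
$\left(-156 + b{\left(-14 \right)}\right) \left(K{\left(-22 \right)} + E{\left(14,B{\left(-2 \right)} \right)}\right) = \left(-156 - \left(-14\right)^{2}\right) \left(-22 + 2\right) = \left(-156 - 196\right) \left(-20\right) = \left(-352\right) \left(-20\right) = 7040$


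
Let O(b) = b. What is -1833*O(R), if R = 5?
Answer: -9165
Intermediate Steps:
-1833*O(R) = -1833*5 = -9165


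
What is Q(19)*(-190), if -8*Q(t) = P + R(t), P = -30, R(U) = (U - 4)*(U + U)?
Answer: 12825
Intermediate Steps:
R(U) = 2*U*(-4 + U) (R(U) = (-4 + U)*(2*U) = 2*U*(-4 + U))
Q(t) = 15/4 - t*(-4 + t)/4 (Q(t) = -(-30 + 2*t*(-4 + t))/8 = 15/4 - t*(-4 + t)/4)
Q(19)*(-190) = (15/4 - ¼*19*(-4 + 19))*(-190) = (15/4 - ¼*19*15)*(-190) = (15/4 - 285/4)*(-190) = -135/2*(-190) = 12825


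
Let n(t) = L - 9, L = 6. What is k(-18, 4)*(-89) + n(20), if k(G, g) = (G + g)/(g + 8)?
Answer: 605/6 ≈ 100.83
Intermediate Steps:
k(G, g) = (G + g)/(8 + g)
n(t) = -3 (n(t) = 6 - 9 = -3)
k(-18, 4)*(-89) + n(20) = ((-18 + 4)/(8 + 4))*(-89) - 3 = (-14/12)*(-89) - 3 = ((1/12)*(-14))*(-89) - 3 = -7/6*(-89) - 3 = 623/6 - 3 = 605/6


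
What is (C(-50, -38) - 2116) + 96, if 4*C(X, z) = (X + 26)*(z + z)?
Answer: -1564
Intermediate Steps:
C(X, z) = z*(26 + X)/2 (C(X, z) = ((X + 26)*(z + z))/4 = ((26 + X)*(2*z))/4 = (2*z*(26 + X))/4 = z*(26 + X)/2)
(C(-50, -38) - 2116) + 96 = ((½)*(-38)*(26 - 50) - 2116) + 96 = ((½)*(-38)*(-24) - 2116) + 96 = (456 - 2116) + 96 = -1660 + 96 = -1564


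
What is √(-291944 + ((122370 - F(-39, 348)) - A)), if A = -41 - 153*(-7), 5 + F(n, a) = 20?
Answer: I*√170619 ≈ 413.06*I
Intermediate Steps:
F(n, a) = 15 (F(n, a) = -5 + 20 = 15)
A = 1030 (A = -41 + 1071 = 1030)
√(-291944 + ((122370 - F(-39, 348)) - A)) = √(-291944 + ((122370 - 1*15) - 1*1030)) = √(-291944 + ((122370 - 15) - 1030)) = √(-291944 + (122355 - 1030)) = √(-291944 + 121325) = √(-170619) = I*√170619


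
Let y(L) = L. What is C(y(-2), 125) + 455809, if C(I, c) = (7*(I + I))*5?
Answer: 455669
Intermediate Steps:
C(I, c) = 70*I (C(I, c) = (7*(2*I))*5 = (14*I)*5 = 70*I)
C(y(-2), 125) + 455809 = 70*(-2) + 455809 = -140 + 455809 = 455669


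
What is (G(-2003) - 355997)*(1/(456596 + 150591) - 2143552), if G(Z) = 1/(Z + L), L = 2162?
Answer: 73671573018412561406/96542733 ≈ 7.6310e+11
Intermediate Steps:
G(Z) = 1/(2162 + Z) (G(Z) = 1/(Z + 2162) = 1/(2162 + Z))
(G(-2003) - 355997)*(1/(456596 + 150591) - 2143552) = (1/(2162 - 2003) - 355997)*(1/(456596 + 150591) - 2143552) = (1/159 - 355997)*(1/607187 - 2143552) = -56603522/159*(-1301536908223/607187) = 73671573018412561406/96542733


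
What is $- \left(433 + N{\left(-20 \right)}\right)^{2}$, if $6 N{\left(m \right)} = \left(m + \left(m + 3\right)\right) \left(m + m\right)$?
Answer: $- \frac{4157521}{9} \approx -4.6195 \cdot 10^{5}$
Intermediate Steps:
$N{\left(m \right)} = \frac{m \left(3 + 2 m\right)}{3}$ ($N{\left(m \right)} = \frac{\left(m + \left(m + 3\right)\right) \left(m + m\right)}{6} = \frac{\left(m + \left(3 + m\right)\right) 2 m}{6} = \frac{\left(3 + 2 m\right) 2 m}{6} = \frac{2 m \left(3 + 2 m\right)}{6} = \frac{m \left(3 + 2 m\right)}{3}$)
$- \left(433 + N{\left(-20 \right)}\right)^{2} = - \left(433 + \frac{1}{3} \left(-20\right) \left(3 + 2 \left(-20\right)\right)\right)^{2} = - \left(433 + \frac{1}{3} \left(-20\right) \left(3 - 40\right)\right)^{2} = - \left(433 + \frac{1}{3} \left(-20\right) \left(-37\right)\right)^{2} = - \left(433 + \frac{740}{3}\right)^{2} = - \left(\frac{2039}{3}\right)^{2} = \left(-1\right) \frac{4157521}{9} = - \frac{4157521}{9}$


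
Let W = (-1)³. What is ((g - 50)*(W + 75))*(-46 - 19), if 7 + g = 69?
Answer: -57720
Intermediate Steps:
g = 62 (g = -7 + 69 = 62)
W = -1
((g - 50)*(W + 75))*(-46 - 19) = ((62 - 50)*(-1 + 75))*(-46 - 19) = (12*74)*(-65) = 888*(-65) = -57720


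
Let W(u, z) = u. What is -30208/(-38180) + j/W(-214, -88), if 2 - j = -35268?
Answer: -167518011/1021315 ≈ -164.02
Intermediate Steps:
j = 35270 (j = 2 - 1*(-35268) = 2 + 35268 = 35270)
-30208/(-38180) + j/W(-214, -88) = -30208/(-38180) + 35270/(-214) = -30208*(-1/38180) + 35270*(-1/214) = 7552/9545 - 17635/107 = -167518011/1021315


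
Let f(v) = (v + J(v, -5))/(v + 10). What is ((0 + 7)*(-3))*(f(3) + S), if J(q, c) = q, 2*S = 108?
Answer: -14868/13 ≈ -1143.7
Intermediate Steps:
S = 54 (S = (1/2)*108 = 54)
f(v) = 2*v/(10 + v) (f(v) = (v + v)/(v + 10) = (2*v)/(10 + v) = 2*v/(10 + v))
((0 + 7)*(-3))*(f(3) + S) = ((0 + 7)*(-3))*(2*3/(10 + 3) + 54) = (7*(-3))*(2*3/13 + 54) = -21*(2*3*(1/13) + 54) = -21*(6/13 + 54) = -21*708/13 = -14868/13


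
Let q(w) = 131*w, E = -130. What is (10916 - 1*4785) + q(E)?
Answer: -10899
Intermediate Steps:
(10916 - 1*4785) + q(E) = (10916 - 1*4785) + 131*(-130) = (10916 - 4785) - 17030 = 6131 - 17030 = -10899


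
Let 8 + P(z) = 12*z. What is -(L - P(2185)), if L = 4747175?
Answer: -4720963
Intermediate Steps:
P(z) = -8 + 12*z
-(L - P(2185)) = -(4747175 - (-8 + 12*2185)) = -(4747175 - (-8 + 26220)) = -(4747175 - 1*26212) = -(4747175 - 26212) = -1*4720963 = -4720963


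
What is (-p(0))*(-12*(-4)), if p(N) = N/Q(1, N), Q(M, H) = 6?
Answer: 0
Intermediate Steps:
p(N) = N/6
(-p(0))*(-12*(-4)) = (-0/6)*(-12*(-4)) = -1*0*48 = 0*48 = 0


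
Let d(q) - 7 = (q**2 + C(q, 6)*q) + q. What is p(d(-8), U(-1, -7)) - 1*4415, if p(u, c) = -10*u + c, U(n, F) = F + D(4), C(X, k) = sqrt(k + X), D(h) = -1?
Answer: -5053 + 80*I*sqrt(2) ≈ -5053.0 + 113.14*I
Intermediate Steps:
C(X, k) = sqrt(X + k)
d(q) = 7 + q + q**2 + q*sqrt(6 + q) (d(q) = 7 + ((q**2 + sqrt(q + 6)*q) + q) = 7 + ((q**2 + sqrt(6 + q)*q) + q) = 7 + ((q**2 + q*sqrt(6 + q)) + q) = 7 + (q + q**2 + q*sqrt(6 + q)) = 7 + q + q**2 + q*sqrt(6 + q))
U(n, F) = -1 + F (U(n, F) = F - 1 = -1 + F)
p(u, c) = c - 10*u
p(d(-8), U(-1, -7)) - 1*4415 = ((-1 - 7) - 10*(7 - 8 + (-8)**2 - 8*sqrt(6 - 8))) - 1*4415 = (-8 - 10*(7 - 8 + 64 - 8*I*sqrt(2))) - 4415 = (-8 - 10*(63 - 8*I*sqrt(2))) - 4415 = (-8 + (-630 + 80*I*sqrt(2))) - 4415 = (-638 + 80*I*sqrt(2)) - 4415 = -5053 + 80*I*sqrt(2)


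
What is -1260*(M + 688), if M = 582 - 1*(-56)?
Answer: -1670760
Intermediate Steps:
M = 638 (M = 582 + 56 = 638)
-1260*(M + 688) = -1260*(638 + 688) = -1260*1326 = -1670760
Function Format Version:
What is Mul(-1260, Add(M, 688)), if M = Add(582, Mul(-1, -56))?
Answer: -1670760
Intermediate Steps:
M = 638 (M = Add(582, 56) = 638)
Mul(-1260, Add(M, 688)) = Mul(-1260, Add(638, 688)) = Mul(-1260, 1326) = -1670760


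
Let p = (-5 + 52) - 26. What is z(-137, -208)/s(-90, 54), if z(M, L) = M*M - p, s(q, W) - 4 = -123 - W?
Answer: -18748/173 ≈ -108.37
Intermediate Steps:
p = 21 (p = 47 - 26 = 21)
s(q, W) = -119 - W (s(q, W) = 4 + (-123 - W) = -119 - W)
z(M, L) = -21 + M² (z(M, L) = M*M - 1*21 = M² - 21 = -21 + M²)
z(-137, -208)/s(-90, 54) = (-21 + (-137)²)/(-119 - 1*54) = (-21 + 18769)/(-119 - 54) = 18748/(-173) = 18748*(-1/173) = -18748/173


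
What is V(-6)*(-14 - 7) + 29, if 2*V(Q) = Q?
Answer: 92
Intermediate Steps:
V(Q) = Q/2
V(-6)*(-14 - 7) + 29 = ((1/2)*(-6))*(-14 - 7) + 29 = -3*(-21) + 29 = 63 + 29 = 92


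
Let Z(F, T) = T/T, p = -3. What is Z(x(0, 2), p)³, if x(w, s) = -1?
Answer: 1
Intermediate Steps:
Z(F, T) = 1
Z(x(0, 2), p)³ = 1³ = 1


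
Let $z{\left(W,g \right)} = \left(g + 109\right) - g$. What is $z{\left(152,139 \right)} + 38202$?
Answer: $38311$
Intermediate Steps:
$z{\left(W,g \right)} = 109$ ($z{\left(W,g \right)} = \left(109 + g\right) - g = 109$)
$z{\left(152,139 \right)} + 38202 = 109 + 38202 = 38311$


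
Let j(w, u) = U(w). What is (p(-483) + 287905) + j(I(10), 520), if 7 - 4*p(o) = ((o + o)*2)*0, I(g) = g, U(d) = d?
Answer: 1151667/4 ≈ 2.8792e+5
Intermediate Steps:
j(w, u) = w
p(o) = 7/4 (p(o) = 7/4 - (o + o)*2*0/4 = 7/4 - (2*o)*2*0/4 = 7/4 - 4*o*0/4 = 7/4 - ¼*0 = 7/4 + 0 = 7/4)
(p(-483) + 287905) + j(I(10), 520) = (7/4 + 287905) + 10 = 1151627/4 + 10 = 1151667/4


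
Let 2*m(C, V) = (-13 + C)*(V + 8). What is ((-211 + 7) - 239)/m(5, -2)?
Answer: 443/24 ≈ 18.458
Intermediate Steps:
m(C, V) = (-13 + C)*(8 + V)/2 (m(C, V) = ((-13 + C)*(V + 8))/2 = ((-13 + C)*(8 + V))/2 = (-13 + C)*(8 + V)/2)
((-211 + 7) - 239)/m(5, -2) = ((-211 + 7) - 239)/(-52 + 4*5 - 13/2*(-2) + (½)*5*(-2)) = (-204 - 239)/(-52 + 20 + 13 - 5) = -443/(-24) = -443*(-1/24) = 443/24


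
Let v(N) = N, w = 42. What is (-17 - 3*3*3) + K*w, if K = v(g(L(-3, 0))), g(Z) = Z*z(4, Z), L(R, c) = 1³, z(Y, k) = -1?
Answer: -86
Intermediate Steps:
L(R, c) = 1
g(Z) = -Z (g(Z) = Z*(-1) = -Z)
K = -1 (K = -1*1 = -1)
(-17 - 3*3*3) + K*w = (-17 - 3*3*3) - 1*42 = (-17 - 9*3) - 42 = (-17 - 27) - 42 = -44 - 42 = -86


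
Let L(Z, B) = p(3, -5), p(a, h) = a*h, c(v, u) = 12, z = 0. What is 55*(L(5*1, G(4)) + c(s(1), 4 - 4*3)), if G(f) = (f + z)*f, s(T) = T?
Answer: -165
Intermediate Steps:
G(f) = f² (G(f) = (f + 0)*f = f*f = f²)
L(Z, B) = -15 (L(Z, B) = 3*(-5) = -15)
55*(L(5*1, G(4)) + c(s(1), 4 - 4*3)) = 55*(-15 + 12) = 55*(-3) = -165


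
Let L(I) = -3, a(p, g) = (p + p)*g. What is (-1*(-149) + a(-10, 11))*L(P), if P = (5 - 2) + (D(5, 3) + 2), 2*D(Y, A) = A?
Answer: 213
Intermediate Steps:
D(Y, A) = A/2
a(p, g) = 2*g*p (a(p, g) = (2*p)*g = 2*g*p)
P = 13/2 (P = (5 - 2) + ((½)*3 + 2) = 3 + (3/2 + 2) = 3 + 7/2 = 13/2 ≈ 6.5000)
(-1*(-149) + a(-10, 11))*L(P) = (-1*(-149) + 2*11*(-10))*(-3) = (149 - 220)*(-3) = -71*(-3) = 213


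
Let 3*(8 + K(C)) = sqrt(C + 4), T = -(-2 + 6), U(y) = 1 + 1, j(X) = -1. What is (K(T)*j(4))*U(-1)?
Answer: 16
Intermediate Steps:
U(y) = 2
T = -4 (T = -1*4 = -4)
K(C) = -8 + sqrt(4 + C)/3 (K(C) = -8 + sqrt(C + 4)/3 = -8 + sqrt(4 + C)/3)
(K(T)*j(4))*U(-1) = ((-8 + sqrt(4 - 4)/3)*(-1))*2 = ((-8 + sqrt(0)/3)*(-1))*2 = ((-8 + (1/3)*0)*(-1))*2 = ((-8 + 0)*(-1))*2 = -8*(-1)*2 = 8*2 = 16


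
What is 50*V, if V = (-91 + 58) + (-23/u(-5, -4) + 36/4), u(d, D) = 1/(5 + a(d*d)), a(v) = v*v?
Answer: -725700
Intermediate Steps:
a(v) = v²
u(d, D) = 1/(5 + d⁴) (u(d, D) = 1/(5 + (d*d)²) = 1/(5 + (d²)²) = 1/(5 + d⁴))
V = -14514 (V = (-91 + 58) + (-23/(1/(5 + (-5)⁴)) + 36/4) = -33 + (-23/(1/(5 + 625)) + 36*(¼)) = -33 + (-23/(1/630) + 9) = -33 + (-23/1/630 + 9) = -33 + (-23*630 + 9) = -33 + (-14490 + 9) = -33 - 14481 = -14514)
50*V = 50*(-14514) = -725700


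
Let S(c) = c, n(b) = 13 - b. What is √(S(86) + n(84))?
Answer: √15 ≈ 3.8730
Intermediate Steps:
√(S(86) + n(84)) = √(86 + (13 - 1*84)) = √(86 + (13 - 84)) = √(86 - 71) = √15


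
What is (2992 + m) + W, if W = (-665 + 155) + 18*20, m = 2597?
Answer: 5439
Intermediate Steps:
W = -150 (W = -510 + 360 = -150)
(2992 + m) + W = (2992 + 2597) - 150 = 5589 - 150 = 5439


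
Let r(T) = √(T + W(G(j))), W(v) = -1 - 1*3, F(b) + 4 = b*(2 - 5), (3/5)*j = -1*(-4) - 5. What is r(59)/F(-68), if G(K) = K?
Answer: √55/200 ≈ 0.037081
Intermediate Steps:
j = -5/3 (j = 5*(-1*(-4) - 5)/3 = 5*(4 - 5)/3 = (5/3)*(-1) = -5/3 ≈ -1.6667)
F(b) = -4 - 3*b (F(b) = -4 + b*(2 - 5) = -4 + b*(-3) = -4 - 3*b)
W(v) = -4 (W(v) = -1 - 3 = -4)
r(T) = √(-4 + T) (r(T) = √(T - 4) = √(-4 + T))
r(59)/F(-68) = √(-4 + 59)/(-4 - 3*(-68)) = √55/(-4 + 204) = √55/200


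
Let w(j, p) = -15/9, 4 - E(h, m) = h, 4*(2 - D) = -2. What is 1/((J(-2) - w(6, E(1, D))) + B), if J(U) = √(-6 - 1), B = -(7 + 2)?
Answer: -66/547 - 9*I*√7/547 ≈ -0.12066 - 0.043532*I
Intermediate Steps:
D = 5/2 (D = 2 - ¼*(-2) = 2 + ½ = 5/2 ≈ 2.5000)
E(h, m) = 4 - h
B = -9 (B = -1*9 = -9)
w(j, p) = -5/3 (w(j, p) = -15*⅑ = -5/3)
J(U) = I*√7 (J(U) = √(-7) = I*√7)
1/((J(-2) - w(6, E(1, D))) + B) = 1/((I*√7 - 1*(-5/3)) - 9) = 1/((I*√7 + 5/3) - 9) = 1/((5/3 + I*√7) - 9) = 1/(-22/3 + I*√7)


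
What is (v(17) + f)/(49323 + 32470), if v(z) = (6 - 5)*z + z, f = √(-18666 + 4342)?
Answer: 34/81793 + 2*I*√3581/81793 ≈ 0.00041568 + 0.0014632*I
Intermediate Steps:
f = 2*I*√3581 (f = √(-14324) = 2*I*√3581 ≈ 119.68*I)
v(z) = 2*z (v(z) = 1*z + z = z + z = 2*z)
(v(17) + f)/(49323 + 32470) = (2*17 + 2*I*√3581)/(49323 + 32470) = (34 + 2*I*√3581)/81793 = (34 + 2*I*√3581)*(1/81793) = 34/81793 + 2*I*√3581/81793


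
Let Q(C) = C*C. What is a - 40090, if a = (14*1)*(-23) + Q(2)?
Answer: -40408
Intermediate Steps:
Q(C) = C²
a = -318 (a = (14*1)*(-23) + 2² = 14*(-23) + 4 = -322 + 4 = -318)
a - 40090 = -318 - 40090 = -40408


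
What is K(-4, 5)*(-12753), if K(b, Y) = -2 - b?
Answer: -25506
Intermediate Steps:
K(-4, 5)*(-12753) = (-2 - 1*(-4))*(-12753) = (-2 + 4)*(-12753) = 2*(-12753) = -25506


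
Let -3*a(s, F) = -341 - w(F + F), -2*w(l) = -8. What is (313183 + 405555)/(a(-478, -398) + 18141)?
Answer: 359369/9128 ≈ 39.370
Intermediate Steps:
w(l) = 4 (w(l) = -½*(-8) = 4)
a(s, F) = 115 (a(s, F) = -(-341 - 1*4)/3 = -(-341 - 4)/3 = -⅓*(-345) = 115)
(313183 + 405555)/(a(-478, -398) + 18141) = (313183 + 405555)/(115 + 18141) = 718738/18256 = 718738*(1/18256) = 359369/9128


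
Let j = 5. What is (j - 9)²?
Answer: 16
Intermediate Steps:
(j - 9)² = (5 - 9)² = (-4)² = 16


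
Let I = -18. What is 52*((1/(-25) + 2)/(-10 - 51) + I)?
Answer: -1429948/1525 ≈ -937.67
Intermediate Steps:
52*((1/(-25) + 2)/(-10 - 51) + I) = 52*((1/(-25) + 2)/(-10 - 51) - 18) = 52*((-1/25 + 2)/(-61) - 18) = 52*((49/25)*(-1/61) - 18) = 52*(-49/1525 - 18) = 52*(-27499/1525) = -1429948/1525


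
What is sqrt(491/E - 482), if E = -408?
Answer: I*sqrt(20108994)/204 ≈ 21.982*I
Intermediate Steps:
sqrt(491/E - 482) = sqrt(491/(-408) - 482) = sqrt(491*(-1/408) - 482) = sqrt(-491/408 - 482) = sqrt(-197147/408) = I*sqrt(20108994)/204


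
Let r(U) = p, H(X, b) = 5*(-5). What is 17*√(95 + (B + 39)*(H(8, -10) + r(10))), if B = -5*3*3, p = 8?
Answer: 17*√197 ≈ 238.61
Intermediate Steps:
H(X, b) = -25
r(U) = 8
B = -45 (B = -15*3 = -45)
17*√(95 + (B + 39)*(H(8, -10) + r(10))) = 17*√(95 + (-45 + 39)*(-25 + 8)) = 17*√(95 - 6*(-17)) = 17*√(95 + 102) = 17*√197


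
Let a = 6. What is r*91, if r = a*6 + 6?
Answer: 3822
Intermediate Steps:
r = 42 (r = 6*6 + 6 = 36 + 6 = 42)
r*91 = 42*91 = 3822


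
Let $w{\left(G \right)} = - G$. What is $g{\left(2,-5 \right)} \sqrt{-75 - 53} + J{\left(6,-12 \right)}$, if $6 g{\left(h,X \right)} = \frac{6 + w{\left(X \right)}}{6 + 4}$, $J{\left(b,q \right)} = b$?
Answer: $6 + \frac{22 i \sqrt{2}}{15} \approx 6.0 + 2.0742 i$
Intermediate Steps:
$g{\left(h,X \right)} = \frac{1}{10} - \frac{X}{60}$ ($g{\left(h,X \right)} = \frac{\left(6 - X\right) \frac{1}{6 + 4}}{6} = \frac{\left(6 - X\right) \frac{1}{10}}{6} = \frac{\frac{3}{5} - \frac{X}{10}}{6} = \frac{1}{10} - \frac{X}{60}$)
$g{\left(2,-5 \right)} \sqrt{-75 - 53} + J{\left(6,-12 \right)} = \left(\frac{1}{10} - - \frac{1}{12}\right) \sqrt{-75 - 53} + 6 = \left(\frac{1}{10} + \frac{1}{12}\right) \sqrt{-128} + 6 = \frac{11 \cdot 8 i \sqrt{2}}{60} + 6 = \frac{22 i \sqrt{2}}{15} + 6 = 6 + \frac{22 i \sqrt{2}}{15}$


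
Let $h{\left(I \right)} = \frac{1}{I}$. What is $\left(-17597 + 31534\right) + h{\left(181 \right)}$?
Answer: $\frac{2522598}{181} \approx 13937.0$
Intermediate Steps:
$\left(-17597 + 31534\right) + h{\left(181 \right)} = \left(-17597 + 31534\right) + \frac{1}{181} = 13937 + \frac{1}{181} = \frac{2522598}{181}$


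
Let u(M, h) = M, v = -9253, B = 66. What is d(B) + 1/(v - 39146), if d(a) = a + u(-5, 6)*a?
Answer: -12777337/48399 ≈ -264.00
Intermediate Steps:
d(a) = -4*a (d(a) = a - 5*a = -4*a)
d(B) + 1/(v - 39146) = -4*66 + 1/(-9253 - 39146) = -264 + 1/(-48399) = -264 - 1/48399 = -12777337/48399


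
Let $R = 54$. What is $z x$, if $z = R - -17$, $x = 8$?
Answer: $568$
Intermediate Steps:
$z = 71$ ($z = 54 - -17 = 54 + 17 = 71$)
$z x = 71 \cdot 8 = 568$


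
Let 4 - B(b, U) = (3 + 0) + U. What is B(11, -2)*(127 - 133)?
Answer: -18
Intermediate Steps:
B(b, U) = 1 - U (B(b, U) = 4 - ((3 + 0) + U) = 4 - (3 + U) = 4 + (-3 - U) = 1 - U)
B(11, -2)*(127 - 133) = (1 - 1*(-2))*(127 - 133) = (1 + 2)*(-6) = 3*(-6) = -18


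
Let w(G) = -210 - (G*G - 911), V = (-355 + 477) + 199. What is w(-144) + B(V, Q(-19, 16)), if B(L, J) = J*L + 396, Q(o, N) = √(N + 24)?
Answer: -19639 + 642*√10 ≈ -17609.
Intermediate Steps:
V = 321 (V = 122 + 199 = 321)
Q(o, N) = √(24 + N)
B(L, J) = 396 + J*L
w(G) = 701 - G² (w(G) = -210 - (G² - 911) = -210 - (-911 + G²) = -210 + (911 - G²) = 701 - G²)
w(-144) + B(V, Q(-19, 16)) = (701 - 1*(-144)²) + (396 + √(24 + 16)*321) = (701 - 1*20736) + (396 + √40*321) = (701 - 20736) + (396 + (2*√10)*321) = -20035 + (396 + 642*√10) = -19639 + 642*√10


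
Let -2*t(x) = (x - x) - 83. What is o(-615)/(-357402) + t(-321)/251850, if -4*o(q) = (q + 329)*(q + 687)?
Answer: -427230539/30003897900 ≈ -0.014239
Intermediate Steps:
o(q) = -(329 + q)*(687 + q)/4 (o(q) = -(q + 329)*(q + 687)/4 = -(329 + q)*(687 + q)/4)
t(x) = 83/2 (t(x) = -((x - x) - 83)/2 = -(0 - 83)/2 = -1/2*(-83) = 83/2)
o(-615)/(-357402) + t(-321)/251850 = (-226023/4 - 254*(-615) - 1/4*(-615)**2)/(-357402) + (83/2)/251850 = (-226023/4 + 156210 - 1/4*378225)*(-1/357402) + (83/2)*(1/251850) = (-226023/4 + 156210 - 378225/4)*(-1/357402) + 83/503700 = 5148*(-1/357402) + 83/503700 = -858/59567 + 83/503700 = -427230539/30003897900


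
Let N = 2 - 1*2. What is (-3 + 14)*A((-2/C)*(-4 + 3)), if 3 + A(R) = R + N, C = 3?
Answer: -77/3 ≈ -25.667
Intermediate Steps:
N = 0 (N = 2 - 2 = 0)
A(R) = -3 + R (A(R) = -3 + (R + 0) = -3 + R)
(-3 + 14)*A((-2/C)*(-4 + 3)) = (-3 + 14)*(-3 + (-2/3)*(-4 + 3)) = 11*(-3 - 2*⅓*(-1)) = 11*(-3 - ⅔*(-1)) = 11*(-3 + ⅔) = 11*(-7/3) = -77/3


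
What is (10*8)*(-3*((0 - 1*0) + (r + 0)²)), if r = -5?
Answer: -6000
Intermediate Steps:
(10*8)*(-3*((0 - 1*0) + (r + 0)²)) = (10*8)*(-3*((0 - 1*0) + (-5 + 0)²)) = 80*(-3*((0 + 0) + (-5)²)) = 80*(-3*(0 + 25)) = 80*(-3*25) = 80*(-75) = -6000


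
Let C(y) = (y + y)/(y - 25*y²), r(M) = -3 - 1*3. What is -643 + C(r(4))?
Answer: -97091/151 ≈ -642.99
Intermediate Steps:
r(M) = -6 (r(M) = -3 - 3 = -6)
C(y) = 2*y/(y - 25*y²) (C(y) = (2*y)/(y - 25*y²) = 2*y/(y - 25*y²))
-643 + C(r(4)) = -643 - 2/(-1 + 25*(-6)) = -643 - 2/(-1 - 150) = -643 - 2/(-151) = -643 - 2*(-1/151) = -643 + 2/151 = -97091/151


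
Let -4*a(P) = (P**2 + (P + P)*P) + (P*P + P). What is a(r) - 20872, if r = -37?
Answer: -88927/4 ≈ -22232.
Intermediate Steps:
a(P) = -P**2 - P/4 (a(P) = -((P**2 + (P + P)*P) + (P*P + P))/4 = -((P**2 + (2*P)*P) + (P**2 + P))/4 = -((P**2 + 2*P**2) + (P + P**2))/4 = -(3*P**2 + (P + P**2))/4 = -(P + 4*P**2)/4 = -P**2 - P/4)
a(r) - 20872 = -1*(-37)*(1/4 - 37) - 20872 = -1*(-37)*(-147/4) - 20872 = -5439/4 - 20872 = -88927/4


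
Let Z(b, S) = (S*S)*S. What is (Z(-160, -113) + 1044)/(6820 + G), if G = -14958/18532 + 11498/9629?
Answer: -128645461107842/608530706657 ≈ -211.40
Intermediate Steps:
Z(b, S) = S**3 (Z(b, S) = S**2*S = S**3)
G = 34525177/89222314 (G = -14958*1/18532 + 11498*(1/9629) = -7479/9266 + 11498/9629 = 34525177/89222314 ≈ 0.38696)
(Z(-160, -113) + 1044)/(6820 + G) = ((-113)**3 + 1044)/(6820 + 34525177/89222314) = (-1442897 + 1044)/(608530706657/89222314) = -1441853*89222314/608530706657 = -128645461107842/608530706657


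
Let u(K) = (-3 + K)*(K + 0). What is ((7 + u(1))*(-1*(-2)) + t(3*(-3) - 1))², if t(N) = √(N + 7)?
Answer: (10 + I*√3)² ≈ 97.0 + 34.641*I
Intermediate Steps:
u(K) = K*(-3 + K) (u(K) = (-3 + K)*K = K*(-3 + K))
t(N) = √(7 + N)
((7 + u(1))*(-1*(-2)) + t(3*(-3) - 1))² = ((7 + 1*(-3 + 1))*(-1*(-2)) + √(7 + (3*(-3) - 1)))² = ((7 + 1*(-2))*2 + √(7 + (-9 - 1)))² = ((7 - 2)*2 + √(7 - 10))² = (5*2 + √(-3))² = (10 + I*√3)²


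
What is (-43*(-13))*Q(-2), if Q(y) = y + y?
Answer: -2236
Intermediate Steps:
Q(y) = 2*y
(-43*(-13))*Q(-2) = (-43*(-13))*(2*(-2)) = 559*(-4) = -2236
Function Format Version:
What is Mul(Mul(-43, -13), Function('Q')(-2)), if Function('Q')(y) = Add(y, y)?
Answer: -2236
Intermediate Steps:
Function('Q')(y) = Mul(2, y)
Mul(Mul(-43, -13), Function('Q')(-2)) = Mul(Mul(-43, -13), Mul(2, -2)) = Mul(559, -4) = -2236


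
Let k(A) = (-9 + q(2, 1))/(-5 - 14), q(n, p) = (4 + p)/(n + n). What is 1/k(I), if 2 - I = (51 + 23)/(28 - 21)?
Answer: 76/31 ≈ 2.4516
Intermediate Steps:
q(n, p) = (4 + p)/(2*n) (q(n, p) = (4 + p)/((2*n)) = (4 + p)*(1/(2*n)) = (4 + p)/(2*n))
I = -60/7 (I = 2 - (51 + 23)/(28 - 21) = 2 - 74/7 = -60/7 ≈ -8.5714)
k(A) = 31/76 (k(A) = (-9 + (1/2)*(4 + 1)/2)/(-5 - 14) = (-9 + (1/2)*(1/2)*5)/(-19) = (-9 + 5/4)*(-1/19) = -31/4*(-1/19) = 31/76)
1/k(I) = 1/(31/76) = 76/31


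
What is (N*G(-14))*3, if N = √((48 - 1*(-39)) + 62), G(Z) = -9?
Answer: -27*√149 ≈ -329.58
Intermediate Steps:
N = √149 (N = √((48 + 39) + 62) = √(87 + 62) = √149 ≈ 12.207)
(N*G(-14))*3 = (√149*(-9))*3 = -9*√149*3 = -27*√149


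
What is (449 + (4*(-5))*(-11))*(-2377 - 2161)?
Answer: -3035922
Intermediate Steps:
(449 + (4*(-5))*(-11))*(-2377 - 2161) = (449 - 20*(-11))*(-4538) = (449 + 220)*(-4538) = 669*(-4538) = -3035922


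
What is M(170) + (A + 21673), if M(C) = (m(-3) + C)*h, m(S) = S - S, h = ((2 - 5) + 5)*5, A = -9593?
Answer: 13780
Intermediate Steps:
h = 10 (h = (-3 + 5)*5 = 2*5 = 10)
m(S) = 0
M(C) = 10*C (M(C) = (0 + C)*10 = C*10 = 10*C)
M(170) + (A + 21673) = 10*170 + (-9593 + 21673) = 1700 + 12080 = 13780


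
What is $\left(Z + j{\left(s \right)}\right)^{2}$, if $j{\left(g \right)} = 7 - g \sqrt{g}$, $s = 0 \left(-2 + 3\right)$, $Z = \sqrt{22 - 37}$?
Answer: $\left(7 + i \sqrt{15}\right)^{2} \approx 34.0 + 54.222 i$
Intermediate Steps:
$Z = i \sqrt{15}$ ($Z = \sqrt{-15} = i \sqrt{15} \approx 3.873 i$)
$s = 0$ ($s = 0 \cdot 1 = 0$)
$j{\left(g \right)} = 7 - g^{\frac{3}{2}}$
$\left(Z + j{\left(s \right)}\right)^{2} = \left(i \sqrt{15} + \left(7 - 0^{\frac{3}{2}}\right)\right)^{2} = \left(i \sqrt{15} + \left(7 - 0\right)\right)^{2} = \left(i \sqrt{15} + \left(7 + 0\right)\right)^{2} = \left(i \sqrt{15} + 7\right)^{2} = \left(7 + i \sqrt{15}\right)^{2}$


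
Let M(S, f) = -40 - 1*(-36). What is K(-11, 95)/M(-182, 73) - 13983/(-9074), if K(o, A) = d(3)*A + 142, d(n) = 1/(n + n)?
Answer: -4128743/108888 ≈ -37.917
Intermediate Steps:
M(S, f) = -4 (M(S, f) = -40 + 36 = -4)
d(n) = 1/(2*n)
K(o, A) = 142 + A/6 (K(o, A) = ((½)/3)*A + 142 = ((½)*(⅓))*A + 142 = A/6 + 142 = 142 + A/6)
K(-11, 95)/M(-182, 73) - 13983/(-9074) = (142 + (⅙)*95)/(-4) - 13983/(-9074) = (142 + 95/6)*(-¼) - 13983*(-1/9074) = (947/6)*(-¼) + 13983/9074 = -947/24 + 13983/9074 = -4128743/108888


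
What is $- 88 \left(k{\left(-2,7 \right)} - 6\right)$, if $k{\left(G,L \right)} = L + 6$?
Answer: $-616$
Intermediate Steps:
$k{\left(G,L \right)} = 6 + L$
$- 88 \left(k{\left(-2,7 \right)} - 6\right) = - 88 \left(\left(6 + 7\right) - 6\right) = - 88 \left(13 - 6\right) = \left(-88\right) 7 = -616$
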